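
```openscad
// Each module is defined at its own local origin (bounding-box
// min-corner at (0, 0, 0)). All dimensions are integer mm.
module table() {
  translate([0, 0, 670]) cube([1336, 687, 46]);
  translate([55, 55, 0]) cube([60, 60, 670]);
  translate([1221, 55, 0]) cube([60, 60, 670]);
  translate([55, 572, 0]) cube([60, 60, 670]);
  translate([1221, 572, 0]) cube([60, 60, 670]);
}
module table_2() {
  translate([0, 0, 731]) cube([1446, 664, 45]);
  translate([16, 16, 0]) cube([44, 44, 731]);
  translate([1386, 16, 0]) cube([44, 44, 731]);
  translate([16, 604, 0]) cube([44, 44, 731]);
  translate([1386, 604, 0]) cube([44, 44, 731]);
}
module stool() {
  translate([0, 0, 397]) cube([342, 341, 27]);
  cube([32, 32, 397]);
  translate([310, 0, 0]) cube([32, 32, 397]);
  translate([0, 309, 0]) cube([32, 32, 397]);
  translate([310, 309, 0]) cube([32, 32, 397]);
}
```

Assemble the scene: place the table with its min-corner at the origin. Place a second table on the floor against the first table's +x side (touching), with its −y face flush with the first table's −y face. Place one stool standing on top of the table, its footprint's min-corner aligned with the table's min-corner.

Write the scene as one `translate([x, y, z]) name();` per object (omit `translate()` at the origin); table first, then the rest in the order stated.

table();
translate([1336, 0, 0]) table_2();
translate([0, 0, 716]) stool();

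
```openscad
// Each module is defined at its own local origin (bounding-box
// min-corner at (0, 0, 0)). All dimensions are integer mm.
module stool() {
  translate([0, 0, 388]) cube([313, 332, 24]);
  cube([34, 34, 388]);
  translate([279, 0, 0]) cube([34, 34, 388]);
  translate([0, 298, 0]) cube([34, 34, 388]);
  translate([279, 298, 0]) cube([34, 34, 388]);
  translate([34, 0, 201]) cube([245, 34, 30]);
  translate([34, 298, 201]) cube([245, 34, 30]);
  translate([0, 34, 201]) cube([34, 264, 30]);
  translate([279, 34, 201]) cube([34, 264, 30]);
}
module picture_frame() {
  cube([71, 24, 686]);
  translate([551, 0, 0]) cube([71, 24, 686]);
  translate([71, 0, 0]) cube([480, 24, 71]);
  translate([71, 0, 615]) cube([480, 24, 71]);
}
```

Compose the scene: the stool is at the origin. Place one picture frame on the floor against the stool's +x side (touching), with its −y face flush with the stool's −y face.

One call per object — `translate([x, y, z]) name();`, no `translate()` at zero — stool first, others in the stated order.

stool();
translate([313, 0, 0]) picture_frame();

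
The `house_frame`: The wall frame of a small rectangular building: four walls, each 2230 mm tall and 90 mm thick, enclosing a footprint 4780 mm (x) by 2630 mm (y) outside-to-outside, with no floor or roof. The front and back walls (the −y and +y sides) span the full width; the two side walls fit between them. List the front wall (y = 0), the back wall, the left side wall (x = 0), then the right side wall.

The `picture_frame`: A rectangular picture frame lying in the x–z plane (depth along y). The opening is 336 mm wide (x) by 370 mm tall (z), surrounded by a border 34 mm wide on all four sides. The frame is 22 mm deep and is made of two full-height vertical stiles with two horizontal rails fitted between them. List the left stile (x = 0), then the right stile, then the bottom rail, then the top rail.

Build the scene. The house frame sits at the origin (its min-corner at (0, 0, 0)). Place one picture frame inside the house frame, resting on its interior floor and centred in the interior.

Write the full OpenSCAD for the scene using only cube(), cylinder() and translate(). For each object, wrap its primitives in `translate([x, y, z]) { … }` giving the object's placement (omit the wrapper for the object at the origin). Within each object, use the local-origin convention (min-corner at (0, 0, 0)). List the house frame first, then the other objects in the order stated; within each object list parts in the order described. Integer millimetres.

cube([4780, 90, 2230]);
translate([0, 2540, 0]) cube([4780, 90, 2230]);
translate([0, 90, 0]) cube([90, 2450, 2230]);
translate([4690, 90, 0]) cube([90, 2450, 2230]);
translate([2188, 1304, 0]) {
  cube([34, 22, 438]);
  translate([370, 0, 0]) cube([34, 22, 438]);
  translate([34, 0, 0]) cube([336, 22, 34]);
  translate([34, 0, 404]) cube([336, 22, 34]);
}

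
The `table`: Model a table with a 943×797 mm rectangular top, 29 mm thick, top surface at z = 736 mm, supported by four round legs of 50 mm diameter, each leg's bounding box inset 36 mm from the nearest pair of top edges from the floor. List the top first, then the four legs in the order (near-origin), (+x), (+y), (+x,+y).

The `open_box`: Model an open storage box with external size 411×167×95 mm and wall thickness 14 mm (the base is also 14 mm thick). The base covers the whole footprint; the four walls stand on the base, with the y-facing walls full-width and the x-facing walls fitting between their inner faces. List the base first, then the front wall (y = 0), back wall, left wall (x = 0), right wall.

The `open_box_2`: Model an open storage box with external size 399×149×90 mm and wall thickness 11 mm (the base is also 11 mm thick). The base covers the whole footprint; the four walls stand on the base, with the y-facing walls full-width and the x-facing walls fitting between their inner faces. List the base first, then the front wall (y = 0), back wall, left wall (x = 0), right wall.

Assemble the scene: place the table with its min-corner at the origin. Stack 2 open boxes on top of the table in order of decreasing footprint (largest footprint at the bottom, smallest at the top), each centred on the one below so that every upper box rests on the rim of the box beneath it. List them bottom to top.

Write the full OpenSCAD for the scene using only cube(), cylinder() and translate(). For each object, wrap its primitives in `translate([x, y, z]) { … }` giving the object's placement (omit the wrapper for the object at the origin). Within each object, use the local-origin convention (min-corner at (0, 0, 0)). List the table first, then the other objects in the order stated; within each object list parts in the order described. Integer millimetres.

translate([0, 0, 707]) cube([943, 797, 29]);
translate([61, 61, 0]) cylinder(h = 707, r = 25);
translate([882, 61, 0]) cylinder(h = 707, r = 25);
translate([61, 736, 0]) cylinder(h = 707, r = 25);
translate([882, 736, 0]) cylinder(h = 707, r = 25);
translate([266, 315, 736]) {
  cube([411, 167, 14]);
  translate([0, 0, 14]) cube([411, 14, 81]);
  translate([0, 153, 14]) cube([411, 14, 81]);
  translate([0, 14, 14]) cube([14, 139, 81]);
  translate([397, 14, 14]) cube([14, 139, 81]);
}
translate([272, 324, 831]) {
  cube([399, 149, 11]);
  translate([0, 0, 11]) cube([399, 11, 79]);
  translate([0, 138, 11]) cube([399, 11, 79]);
  translate([0, 11, 11]) cube([11, 127, 79]);
  translate([388, 11, 11]) cube([11, 127, 79]);
}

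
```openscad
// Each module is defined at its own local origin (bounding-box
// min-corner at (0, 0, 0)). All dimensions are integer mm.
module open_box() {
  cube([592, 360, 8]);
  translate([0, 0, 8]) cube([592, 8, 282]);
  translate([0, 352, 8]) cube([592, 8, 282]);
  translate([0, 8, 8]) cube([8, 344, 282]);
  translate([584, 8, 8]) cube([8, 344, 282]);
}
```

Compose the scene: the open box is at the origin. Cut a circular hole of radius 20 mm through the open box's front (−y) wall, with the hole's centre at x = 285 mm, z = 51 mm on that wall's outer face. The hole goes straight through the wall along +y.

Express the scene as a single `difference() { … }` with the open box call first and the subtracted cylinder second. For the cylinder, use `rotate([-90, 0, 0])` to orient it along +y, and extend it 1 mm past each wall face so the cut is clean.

difference() {
  open_box();
  translate([285, -1, 51]) rotate([-90, 0, 0]) cylinder(h = 10, r = 20);
}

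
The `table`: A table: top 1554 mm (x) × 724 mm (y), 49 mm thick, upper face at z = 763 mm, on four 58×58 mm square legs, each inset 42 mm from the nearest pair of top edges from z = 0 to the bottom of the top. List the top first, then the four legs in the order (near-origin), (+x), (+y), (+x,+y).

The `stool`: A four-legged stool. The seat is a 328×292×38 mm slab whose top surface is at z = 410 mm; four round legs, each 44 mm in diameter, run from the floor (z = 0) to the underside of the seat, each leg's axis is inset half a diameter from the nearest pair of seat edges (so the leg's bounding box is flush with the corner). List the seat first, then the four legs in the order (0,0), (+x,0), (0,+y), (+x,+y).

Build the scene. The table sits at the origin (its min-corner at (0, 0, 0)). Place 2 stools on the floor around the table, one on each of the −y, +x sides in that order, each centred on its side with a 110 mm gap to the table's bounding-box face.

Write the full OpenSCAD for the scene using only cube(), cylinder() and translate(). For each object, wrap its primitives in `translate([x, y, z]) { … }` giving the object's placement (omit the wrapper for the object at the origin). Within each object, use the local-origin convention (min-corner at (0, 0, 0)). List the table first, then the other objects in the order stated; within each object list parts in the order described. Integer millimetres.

translate([0, 0, 714]) cube([1554, 724, 49]);
translate([42, 42, 0]) cube([58, 58, 714]);
translate([1454, 42, 0]) cube([58, 58, 714]);
translate([42, 624, 0]) cube([58, 58, 714]);
translate([1454, 624, 0]) cube([58, 58, 714]);
translate([613, -402, 0]) {
  translate([0, 0, 372]) cube([328, 292, 38]);
  translate([22, 22, 0]) cylinder(h = 372, r = 22);
  translate([306, 22, 0]) cylinder(h = 372, r = 22);
  translate([22, 270, 0]) cylinder(h = 372, r = 22);
  translate([306, 270, 0]) cylinder(h = 372, r = 22);
}
translate([1664, 216, 0]) {
  translate([0, 0, 372]) cube([328, 292, 38]);
  translate([22, 22, 0]) cylinder(h = 372, r = 22);
  translate([306, 22, 0]) cylinder(h = 372, r = 22);
  translate([22, 270, 0]) cylinder(h = 372, r = 22);
  translate([306, 270, 0]) cylinder(h = 372, r = 22);
}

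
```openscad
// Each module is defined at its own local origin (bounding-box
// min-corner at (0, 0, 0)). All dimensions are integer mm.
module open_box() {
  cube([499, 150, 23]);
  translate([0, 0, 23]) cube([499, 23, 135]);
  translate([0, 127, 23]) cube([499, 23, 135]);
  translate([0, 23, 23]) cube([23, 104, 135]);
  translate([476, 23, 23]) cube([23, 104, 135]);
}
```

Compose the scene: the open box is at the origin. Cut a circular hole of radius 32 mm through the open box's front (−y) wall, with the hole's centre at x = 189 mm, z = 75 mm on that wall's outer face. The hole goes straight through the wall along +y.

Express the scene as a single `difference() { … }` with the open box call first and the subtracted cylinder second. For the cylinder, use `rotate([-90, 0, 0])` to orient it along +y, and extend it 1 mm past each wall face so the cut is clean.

difference() {
  open_box();
  translate([189, -1, 75]) rotate([-90, 0, 0]) cylinder(h = 25, r = 32);
}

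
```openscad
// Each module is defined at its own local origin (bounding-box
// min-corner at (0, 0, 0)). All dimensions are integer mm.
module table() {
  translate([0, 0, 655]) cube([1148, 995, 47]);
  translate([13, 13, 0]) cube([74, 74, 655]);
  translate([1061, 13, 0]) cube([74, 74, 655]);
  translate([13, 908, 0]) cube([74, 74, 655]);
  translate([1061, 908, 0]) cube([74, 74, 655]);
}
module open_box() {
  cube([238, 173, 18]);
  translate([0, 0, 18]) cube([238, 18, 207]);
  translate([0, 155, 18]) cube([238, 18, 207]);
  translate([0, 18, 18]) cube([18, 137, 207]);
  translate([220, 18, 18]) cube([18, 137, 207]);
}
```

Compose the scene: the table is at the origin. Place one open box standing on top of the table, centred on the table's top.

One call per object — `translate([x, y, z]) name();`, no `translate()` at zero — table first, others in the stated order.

table();
translate([455, 411, 702]) open_box();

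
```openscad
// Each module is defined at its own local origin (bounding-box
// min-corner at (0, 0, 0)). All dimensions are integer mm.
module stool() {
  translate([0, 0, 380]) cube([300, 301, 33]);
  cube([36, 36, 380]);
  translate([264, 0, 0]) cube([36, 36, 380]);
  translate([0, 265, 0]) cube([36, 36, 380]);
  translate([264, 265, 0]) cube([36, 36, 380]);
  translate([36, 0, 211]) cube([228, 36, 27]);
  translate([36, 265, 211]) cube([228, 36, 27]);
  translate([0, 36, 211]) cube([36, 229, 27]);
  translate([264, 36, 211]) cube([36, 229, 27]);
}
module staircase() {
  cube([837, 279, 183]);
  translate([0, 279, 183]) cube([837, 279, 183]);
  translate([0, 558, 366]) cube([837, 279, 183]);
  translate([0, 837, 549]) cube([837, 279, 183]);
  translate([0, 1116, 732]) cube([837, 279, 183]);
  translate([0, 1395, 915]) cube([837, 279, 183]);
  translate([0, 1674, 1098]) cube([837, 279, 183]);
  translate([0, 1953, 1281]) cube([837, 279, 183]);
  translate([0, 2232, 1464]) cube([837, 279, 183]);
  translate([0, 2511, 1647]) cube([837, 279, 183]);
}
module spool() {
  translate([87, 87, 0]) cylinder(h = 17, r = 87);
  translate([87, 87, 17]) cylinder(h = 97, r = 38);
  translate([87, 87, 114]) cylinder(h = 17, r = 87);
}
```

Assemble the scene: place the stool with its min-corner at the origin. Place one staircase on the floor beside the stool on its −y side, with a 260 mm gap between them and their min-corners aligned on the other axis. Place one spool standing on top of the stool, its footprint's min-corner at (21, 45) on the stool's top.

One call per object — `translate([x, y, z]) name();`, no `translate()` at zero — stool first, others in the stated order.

stool();
translate([0, -3050, 0]) staircase();
translate([21, 45, 413]) spool();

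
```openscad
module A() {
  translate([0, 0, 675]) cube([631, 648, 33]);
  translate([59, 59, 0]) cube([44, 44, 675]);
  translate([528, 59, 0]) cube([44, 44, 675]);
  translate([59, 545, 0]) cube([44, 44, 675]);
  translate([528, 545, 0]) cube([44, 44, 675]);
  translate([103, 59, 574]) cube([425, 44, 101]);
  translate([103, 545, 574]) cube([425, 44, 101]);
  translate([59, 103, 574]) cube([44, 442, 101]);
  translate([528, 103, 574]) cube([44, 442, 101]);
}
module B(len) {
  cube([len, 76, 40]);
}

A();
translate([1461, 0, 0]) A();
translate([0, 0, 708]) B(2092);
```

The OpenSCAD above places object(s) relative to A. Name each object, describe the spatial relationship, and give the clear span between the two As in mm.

A is a table. B is a beam. A beam spans the tops of two tables. The clear span between the two tables is 830 mm.

Second table starts at x = 1461; first ends at x = 631; clear span = 1461 − 631 = 830 mm.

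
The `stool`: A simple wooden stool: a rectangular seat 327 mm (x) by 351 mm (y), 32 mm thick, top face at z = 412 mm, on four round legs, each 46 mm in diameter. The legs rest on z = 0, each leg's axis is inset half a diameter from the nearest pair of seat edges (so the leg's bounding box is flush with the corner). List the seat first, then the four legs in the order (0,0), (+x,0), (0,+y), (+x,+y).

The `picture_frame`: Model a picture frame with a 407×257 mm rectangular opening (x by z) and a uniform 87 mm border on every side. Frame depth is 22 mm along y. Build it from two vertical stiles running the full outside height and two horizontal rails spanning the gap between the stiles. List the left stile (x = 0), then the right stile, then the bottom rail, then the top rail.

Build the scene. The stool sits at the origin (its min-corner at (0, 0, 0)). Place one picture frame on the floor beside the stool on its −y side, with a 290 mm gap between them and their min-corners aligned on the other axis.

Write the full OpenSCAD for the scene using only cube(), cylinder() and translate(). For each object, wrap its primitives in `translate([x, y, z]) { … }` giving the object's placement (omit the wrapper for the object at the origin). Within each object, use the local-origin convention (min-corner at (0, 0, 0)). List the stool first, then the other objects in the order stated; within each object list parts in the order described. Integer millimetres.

translate([0, 0, 380]) cube([327, 351, 32]);
translate([23, 23, 0]) cylinder(h = 380, r = 23);
translate([304, 23, 0]) cylinder(h = 380, r = 23);
translate([23, 328, 0]) cylinder(h = 380, r = 23);
translate([304, 328, 0]) cylinder(h = 380, r = 23);
translate([0, -312, 0]) {
  cube([87, 22, 431]);
  translate([494, 0, 0]) cube([87, 22, 431]);
  translate([87, 0, 0]) cube([407, 22, 87]);
  translate([87, 0, 344]) cube([407, 22, 87]);
}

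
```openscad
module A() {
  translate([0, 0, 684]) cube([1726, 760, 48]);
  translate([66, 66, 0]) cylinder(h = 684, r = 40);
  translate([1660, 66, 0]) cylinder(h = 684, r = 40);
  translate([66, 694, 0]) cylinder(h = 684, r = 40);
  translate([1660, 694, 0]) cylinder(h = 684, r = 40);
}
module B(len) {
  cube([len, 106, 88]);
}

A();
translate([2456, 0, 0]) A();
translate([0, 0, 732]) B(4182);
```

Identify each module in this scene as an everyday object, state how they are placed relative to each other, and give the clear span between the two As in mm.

A is a table. B is a beam. A beam spans the tops of two tables. The clear span between the two tables is 730 mm.

Second table starts at x = 2456; first ends at x = 1726; clear span = 2456 − 1726 = 730 mm.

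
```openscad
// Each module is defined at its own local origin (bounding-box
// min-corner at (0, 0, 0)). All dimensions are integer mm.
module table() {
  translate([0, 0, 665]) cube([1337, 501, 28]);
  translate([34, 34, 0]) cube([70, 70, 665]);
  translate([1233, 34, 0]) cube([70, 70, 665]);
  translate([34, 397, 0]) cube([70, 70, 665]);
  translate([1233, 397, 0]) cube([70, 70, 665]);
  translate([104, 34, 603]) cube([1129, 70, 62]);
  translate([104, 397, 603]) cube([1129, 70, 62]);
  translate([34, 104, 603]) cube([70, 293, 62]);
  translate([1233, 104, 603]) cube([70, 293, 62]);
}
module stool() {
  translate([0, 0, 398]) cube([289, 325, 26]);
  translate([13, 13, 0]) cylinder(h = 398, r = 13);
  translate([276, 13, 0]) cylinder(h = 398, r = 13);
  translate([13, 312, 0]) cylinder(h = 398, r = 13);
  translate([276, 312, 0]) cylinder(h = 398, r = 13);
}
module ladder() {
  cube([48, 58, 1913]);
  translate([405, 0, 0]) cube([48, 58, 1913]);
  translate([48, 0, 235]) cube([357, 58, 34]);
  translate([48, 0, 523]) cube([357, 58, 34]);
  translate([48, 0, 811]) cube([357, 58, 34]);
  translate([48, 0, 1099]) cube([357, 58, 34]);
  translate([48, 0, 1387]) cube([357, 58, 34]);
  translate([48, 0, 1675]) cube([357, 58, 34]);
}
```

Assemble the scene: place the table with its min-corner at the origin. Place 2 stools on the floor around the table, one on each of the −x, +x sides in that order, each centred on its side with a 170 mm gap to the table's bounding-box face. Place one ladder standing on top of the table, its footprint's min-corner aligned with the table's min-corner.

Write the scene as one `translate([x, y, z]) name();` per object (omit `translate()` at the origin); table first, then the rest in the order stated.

table();
translate([-459, 88, 0]) stool();
translate([1507, 88, 0]) stool();
translate([0, 0, 693]) ladder();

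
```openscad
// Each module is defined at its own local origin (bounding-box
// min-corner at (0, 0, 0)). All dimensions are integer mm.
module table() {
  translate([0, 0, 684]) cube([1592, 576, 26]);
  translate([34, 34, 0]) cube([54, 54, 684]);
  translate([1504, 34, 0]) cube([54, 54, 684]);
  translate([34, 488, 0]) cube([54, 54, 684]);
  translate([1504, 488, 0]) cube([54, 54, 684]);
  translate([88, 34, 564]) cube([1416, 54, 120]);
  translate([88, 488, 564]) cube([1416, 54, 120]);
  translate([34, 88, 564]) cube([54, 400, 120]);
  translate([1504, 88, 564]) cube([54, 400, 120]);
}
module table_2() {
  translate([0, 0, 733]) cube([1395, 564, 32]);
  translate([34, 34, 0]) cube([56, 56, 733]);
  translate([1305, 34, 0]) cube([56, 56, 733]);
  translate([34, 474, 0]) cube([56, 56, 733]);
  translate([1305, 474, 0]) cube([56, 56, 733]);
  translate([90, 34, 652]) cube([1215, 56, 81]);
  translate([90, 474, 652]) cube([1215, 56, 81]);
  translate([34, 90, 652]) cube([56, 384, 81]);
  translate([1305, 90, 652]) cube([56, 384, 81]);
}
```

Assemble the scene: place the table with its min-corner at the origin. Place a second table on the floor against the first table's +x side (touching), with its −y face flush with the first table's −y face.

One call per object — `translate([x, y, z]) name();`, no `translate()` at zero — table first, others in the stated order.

table();
translate([1592, 0, 0]) table_2();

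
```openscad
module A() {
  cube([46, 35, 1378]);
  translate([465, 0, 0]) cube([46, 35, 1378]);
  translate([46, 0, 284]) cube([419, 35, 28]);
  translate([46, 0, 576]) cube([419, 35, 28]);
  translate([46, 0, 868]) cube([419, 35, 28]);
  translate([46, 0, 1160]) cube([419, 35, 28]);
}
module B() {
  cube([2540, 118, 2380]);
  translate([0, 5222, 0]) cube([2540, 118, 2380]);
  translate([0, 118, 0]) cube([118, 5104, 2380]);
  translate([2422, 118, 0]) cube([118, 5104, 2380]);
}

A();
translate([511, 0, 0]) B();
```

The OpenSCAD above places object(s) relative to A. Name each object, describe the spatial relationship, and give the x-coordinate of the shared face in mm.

A is a ladder. B is a house frame. The house frame is against the ladder's +x side, with their −y faces flush. The x-coordinate of the shared face is 511 mm.

The ladder's +x face and the house frame's −x face are both at x = 511 mm.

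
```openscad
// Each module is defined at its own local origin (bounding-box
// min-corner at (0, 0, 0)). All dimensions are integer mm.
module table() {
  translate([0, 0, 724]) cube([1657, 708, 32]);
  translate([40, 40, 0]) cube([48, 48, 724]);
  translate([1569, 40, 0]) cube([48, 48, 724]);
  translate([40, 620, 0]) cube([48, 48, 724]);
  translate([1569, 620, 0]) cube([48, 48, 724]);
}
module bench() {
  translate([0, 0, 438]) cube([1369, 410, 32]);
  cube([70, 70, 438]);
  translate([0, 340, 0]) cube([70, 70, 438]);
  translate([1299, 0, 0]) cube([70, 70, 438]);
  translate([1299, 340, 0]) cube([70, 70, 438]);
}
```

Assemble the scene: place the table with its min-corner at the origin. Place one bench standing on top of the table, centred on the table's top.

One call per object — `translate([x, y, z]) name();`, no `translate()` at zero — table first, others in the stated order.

table();
translate([144, 149, 756]) bench();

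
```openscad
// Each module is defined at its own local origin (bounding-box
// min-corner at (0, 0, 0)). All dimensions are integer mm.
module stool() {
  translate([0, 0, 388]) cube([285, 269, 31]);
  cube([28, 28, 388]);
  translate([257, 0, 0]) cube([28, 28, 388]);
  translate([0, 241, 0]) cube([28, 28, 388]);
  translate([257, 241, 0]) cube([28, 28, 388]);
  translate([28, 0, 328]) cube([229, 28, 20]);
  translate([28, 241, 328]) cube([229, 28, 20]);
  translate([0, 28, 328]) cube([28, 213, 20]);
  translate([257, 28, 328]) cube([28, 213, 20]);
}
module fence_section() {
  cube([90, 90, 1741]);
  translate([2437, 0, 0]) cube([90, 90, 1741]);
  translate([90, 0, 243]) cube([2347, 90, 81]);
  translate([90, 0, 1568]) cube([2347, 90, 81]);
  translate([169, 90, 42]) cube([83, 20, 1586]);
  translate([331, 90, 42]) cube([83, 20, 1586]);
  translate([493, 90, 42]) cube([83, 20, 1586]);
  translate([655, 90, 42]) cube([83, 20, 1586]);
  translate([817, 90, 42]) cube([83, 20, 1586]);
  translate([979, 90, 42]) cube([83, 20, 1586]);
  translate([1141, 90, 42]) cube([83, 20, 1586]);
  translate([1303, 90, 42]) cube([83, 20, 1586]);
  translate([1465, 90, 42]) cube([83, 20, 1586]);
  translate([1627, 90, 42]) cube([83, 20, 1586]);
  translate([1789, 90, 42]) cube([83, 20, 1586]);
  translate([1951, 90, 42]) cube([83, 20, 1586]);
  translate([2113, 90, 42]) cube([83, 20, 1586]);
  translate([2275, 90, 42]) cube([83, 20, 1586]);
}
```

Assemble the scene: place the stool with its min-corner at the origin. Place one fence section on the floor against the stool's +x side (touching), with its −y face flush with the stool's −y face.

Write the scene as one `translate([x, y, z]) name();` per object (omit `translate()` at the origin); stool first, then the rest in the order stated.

stool();
translate([285, 0, 0]) fence_section();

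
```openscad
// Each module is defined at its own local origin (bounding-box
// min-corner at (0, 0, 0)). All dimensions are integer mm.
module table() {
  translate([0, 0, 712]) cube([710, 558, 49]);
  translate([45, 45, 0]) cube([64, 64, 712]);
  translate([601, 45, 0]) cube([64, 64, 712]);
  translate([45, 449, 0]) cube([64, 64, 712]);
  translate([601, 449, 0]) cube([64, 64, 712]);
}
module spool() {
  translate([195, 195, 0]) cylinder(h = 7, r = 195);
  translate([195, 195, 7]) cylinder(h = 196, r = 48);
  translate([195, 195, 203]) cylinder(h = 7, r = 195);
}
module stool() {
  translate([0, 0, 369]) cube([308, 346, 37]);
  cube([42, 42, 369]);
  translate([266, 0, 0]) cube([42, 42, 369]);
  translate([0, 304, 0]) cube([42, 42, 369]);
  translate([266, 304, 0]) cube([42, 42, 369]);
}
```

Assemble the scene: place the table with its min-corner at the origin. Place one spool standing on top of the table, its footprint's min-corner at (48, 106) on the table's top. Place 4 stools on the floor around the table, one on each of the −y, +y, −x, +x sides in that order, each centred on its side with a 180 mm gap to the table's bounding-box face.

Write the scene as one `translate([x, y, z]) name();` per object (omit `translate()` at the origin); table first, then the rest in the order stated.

table();
translate([48, 106, 761]) spool();
translate([201, -526, 0]) stool();
translate([201, 738, 0]) stool();
translate([-488, 106, 0]) stool();
translate([890, 106, 0]) stool();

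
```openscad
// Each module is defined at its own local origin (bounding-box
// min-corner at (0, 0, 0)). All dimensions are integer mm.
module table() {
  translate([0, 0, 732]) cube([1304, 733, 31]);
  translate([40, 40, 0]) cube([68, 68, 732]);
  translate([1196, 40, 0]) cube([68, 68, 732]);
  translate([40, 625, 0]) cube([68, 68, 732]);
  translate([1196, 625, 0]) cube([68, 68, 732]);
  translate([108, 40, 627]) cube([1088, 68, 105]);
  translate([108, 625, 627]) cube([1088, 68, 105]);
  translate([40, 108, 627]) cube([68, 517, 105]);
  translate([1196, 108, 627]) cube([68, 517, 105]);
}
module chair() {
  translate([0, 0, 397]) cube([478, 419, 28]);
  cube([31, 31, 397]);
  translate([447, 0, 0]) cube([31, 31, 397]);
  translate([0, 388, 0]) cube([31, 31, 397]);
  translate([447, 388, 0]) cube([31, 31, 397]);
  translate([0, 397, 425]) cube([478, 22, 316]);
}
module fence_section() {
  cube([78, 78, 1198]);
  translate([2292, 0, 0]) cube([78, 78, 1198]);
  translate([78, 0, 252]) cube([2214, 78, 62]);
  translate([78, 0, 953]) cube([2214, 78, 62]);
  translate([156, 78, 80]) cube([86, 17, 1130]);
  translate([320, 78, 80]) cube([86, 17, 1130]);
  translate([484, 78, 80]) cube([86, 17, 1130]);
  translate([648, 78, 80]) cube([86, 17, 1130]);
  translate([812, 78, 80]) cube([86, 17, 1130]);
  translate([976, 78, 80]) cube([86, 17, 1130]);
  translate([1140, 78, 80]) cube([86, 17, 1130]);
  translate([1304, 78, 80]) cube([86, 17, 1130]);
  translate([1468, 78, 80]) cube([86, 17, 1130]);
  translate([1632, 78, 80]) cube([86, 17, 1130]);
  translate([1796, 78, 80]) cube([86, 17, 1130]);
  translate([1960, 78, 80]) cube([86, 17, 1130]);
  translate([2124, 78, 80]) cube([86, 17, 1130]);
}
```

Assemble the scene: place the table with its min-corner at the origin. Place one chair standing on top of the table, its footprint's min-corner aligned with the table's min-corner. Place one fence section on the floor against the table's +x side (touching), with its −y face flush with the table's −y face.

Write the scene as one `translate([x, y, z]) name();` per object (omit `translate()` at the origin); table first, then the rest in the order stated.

table();
translate([0, 0, 763]) chair();
translate([1304, 0, 0]) fence_section();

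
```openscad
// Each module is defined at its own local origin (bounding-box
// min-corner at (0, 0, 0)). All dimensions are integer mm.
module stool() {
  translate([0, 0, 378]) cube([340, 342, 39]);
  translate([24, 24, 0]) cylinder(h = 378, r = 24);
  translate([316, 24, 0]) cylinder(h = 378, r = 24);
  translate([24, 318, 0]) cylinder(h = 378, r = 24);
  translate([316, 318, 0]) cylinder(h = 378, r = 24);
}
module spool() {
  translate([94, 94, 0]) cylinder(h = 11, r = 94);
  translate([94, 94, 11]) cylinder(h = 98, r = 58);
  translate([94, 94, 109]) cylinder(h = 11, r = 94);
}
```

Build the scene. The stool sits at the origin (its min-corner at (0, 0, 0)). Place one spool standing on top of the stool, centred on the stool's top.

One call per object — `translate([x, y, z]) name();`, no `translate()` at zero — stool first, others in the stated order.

stool();
translate([76, 77, 417]) spool();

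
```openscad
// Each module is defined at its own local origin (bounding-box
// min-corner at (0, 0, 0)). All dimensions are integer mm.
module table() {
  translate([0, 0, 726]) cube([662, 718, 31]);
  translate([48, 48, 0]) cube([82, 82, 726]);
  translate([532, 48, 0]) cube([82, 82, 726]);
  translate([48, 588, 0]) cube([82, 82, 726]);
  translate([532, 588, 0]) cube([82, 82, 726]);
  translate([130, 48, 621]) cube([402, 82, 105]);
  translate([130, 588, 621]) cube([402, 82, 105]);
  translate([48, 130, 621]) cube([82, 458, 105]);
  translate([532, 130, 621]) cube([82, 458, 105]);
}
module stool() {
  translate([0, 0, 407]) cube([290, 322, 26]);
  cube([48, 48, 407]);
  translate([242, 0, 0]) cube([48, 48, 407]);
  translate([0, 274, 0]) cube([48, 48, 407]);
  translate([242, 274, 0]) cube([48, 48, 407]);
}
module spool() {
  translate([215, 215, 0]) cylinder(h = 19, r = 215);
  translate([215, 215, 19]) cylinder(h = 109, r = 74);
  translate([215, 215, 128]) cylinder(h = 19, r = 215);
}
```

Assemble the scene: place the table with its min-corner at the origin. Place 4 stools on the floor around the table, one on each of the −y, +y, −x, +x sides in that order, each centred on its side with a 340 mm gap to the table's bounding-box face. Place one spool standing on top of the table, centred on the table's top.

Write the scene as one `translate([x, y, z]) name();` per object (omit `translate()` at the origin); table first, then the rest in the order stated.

table();
translate([186, -662, 0]) stool();
translate([186, 1058, 0]) stool();
translate([-630, 198, 0]) stool();
translate([1002, 198, 0]) stool();
translate([116, 144, 757]) spool();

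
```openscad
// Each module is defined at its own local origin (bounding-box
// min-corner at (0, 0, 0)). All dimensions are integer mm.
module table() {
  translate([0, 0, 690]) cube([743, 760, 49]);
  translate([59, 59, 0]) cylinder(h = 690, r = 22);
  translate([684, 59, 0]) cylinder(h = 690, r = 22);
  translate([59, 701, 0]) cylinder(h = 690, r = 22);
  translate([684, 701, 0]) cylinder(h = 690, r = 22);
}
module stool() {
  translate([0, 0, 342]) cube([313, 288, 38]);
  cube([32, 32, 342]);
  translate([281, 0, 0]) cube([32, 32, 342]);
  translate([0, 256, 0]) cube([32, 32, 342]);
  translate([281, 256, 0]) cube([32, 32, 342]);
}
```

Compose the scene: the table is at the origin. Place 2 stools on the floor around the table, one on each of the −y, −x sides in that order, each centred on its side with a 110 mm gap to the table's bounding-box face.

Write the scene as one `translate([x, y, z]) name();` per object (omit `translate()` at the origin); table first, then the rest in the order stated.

table();
translate([215, -398, 0]) stool();
translate([-423, 236, 0]) stool();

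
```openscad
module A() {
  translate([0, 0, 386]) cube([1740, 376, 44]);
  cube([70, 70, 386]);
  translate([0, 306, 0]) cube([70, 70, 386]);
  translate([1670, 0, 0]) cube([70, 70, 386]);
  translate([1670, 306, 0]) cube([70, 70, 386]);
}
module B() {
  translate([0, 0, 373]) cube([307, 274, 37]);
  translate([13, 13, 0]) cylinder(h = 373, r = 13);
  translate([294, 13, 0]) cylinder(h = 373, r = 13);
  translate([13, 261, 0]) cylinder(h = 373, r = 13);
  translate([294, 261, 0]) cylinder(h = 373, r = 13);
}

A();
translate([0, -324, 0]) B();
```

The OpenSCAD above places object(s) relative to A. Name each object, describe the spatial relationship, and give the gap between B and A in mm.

The stool's nearest face is 50 mm from the bench's −y face.

A is a bench. B is a stool. The stool is on the floor beside the bench on its −y side. The gap between the stool and the bench is 50 mm.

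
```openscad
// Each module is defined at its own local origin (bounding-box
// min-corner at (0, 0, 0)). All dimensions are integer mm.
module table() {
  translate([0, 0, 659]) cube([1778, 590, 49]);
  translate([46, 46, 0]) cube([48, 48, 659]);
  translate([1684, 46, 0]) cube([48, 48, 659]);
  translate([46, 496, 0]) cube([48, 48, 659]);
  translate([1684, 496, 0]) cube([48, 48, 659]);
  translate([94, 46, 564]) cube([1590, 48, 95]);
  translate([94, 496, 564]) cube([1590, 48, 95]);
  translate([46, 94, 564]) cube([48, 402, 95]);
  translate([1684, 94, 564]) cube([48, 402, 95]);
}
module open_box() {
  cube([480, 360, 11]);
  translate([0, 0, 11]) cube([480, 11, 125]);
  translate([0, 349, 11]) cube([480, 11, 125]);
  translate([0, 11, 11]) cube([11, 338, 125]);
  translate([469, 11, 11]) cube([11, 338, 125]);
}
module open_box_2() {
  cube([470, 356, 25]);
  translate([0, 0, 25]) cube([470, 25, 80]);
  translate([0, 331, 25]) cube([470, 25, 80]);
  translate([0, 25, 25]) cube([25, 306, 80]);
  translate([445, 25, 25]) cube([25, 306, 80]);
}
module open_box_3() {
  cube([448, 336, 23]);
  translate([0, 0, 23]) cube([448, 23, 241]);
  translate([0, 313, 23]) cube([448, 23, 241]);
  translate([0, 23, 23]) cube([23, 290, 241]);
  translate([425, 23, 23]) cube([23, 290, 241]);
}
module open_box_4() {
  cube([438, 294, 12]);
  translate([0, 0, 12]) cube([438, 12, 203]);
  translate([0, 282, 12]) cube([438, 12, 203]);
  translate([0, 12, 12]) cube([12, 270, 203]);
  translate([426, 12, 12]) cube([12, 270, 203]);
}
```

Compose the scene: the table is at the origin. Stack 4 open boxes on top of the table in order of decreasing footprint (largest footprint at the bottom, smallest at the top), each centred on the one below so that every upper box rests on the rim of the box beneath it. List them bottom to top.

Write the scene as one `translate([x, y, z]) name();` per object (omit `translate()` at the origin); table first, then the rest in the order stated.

table();
translate([649, 115, 708]) open_box();
translate([654, 117, 844]) open_box_2();
translate([665, 127, 949]) open_box_3();
translate([670, 148, 1213]) open_box_4();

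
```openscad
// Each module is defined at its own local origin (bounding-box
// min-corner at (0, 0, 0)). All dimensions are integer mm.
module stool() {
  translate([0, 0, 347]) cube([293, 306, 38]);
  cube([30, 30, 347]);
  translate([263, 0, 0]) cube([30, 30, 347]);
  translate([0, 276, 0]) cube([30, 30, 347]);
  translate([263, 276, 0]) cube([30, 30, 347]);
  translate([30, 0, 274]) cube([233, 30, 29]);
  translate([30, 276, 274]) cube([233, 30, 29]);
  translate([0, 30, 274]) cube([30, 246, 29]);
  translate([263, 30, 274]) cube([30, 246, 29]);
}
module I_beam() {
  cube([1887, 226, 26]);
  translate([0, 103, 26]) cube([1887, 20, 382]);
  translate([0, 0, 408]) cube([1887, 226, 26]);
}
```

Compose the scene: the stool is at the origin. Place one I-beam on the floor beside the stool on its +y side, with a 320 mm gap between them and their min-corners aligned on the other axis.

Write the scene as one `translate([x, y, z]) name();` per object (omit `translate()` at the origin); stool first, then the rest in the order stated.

stool();
translate([0, 626, 0]) I_beam();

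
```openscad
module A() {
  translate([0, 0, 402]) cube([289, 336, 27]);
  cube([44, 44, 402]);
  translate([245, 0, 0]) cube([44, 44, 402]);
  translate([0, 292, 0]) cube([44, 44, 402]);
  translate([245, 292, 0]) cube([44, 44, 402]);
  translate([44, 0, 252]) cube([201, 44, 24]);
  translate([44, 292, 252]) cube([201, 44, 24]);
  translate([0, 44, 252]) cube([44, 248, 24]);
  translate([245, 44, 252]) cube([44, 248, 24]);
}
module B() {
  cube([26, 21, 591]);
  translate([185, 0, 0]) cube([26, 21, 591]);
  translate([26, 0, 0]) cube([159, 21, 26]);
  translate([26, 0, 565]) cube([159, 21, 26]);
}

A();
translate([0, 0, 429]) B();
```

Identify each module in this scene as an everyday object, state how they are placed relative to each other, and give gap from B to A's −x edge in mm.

The picture frame's min-x is at 0; the stool's min-x is 0; gap = 0 mm.

A is a stool. B is a picture frame. The picture frame is on top of the stool. The gap from the picture frame to the stool's −x edge is 0 mm.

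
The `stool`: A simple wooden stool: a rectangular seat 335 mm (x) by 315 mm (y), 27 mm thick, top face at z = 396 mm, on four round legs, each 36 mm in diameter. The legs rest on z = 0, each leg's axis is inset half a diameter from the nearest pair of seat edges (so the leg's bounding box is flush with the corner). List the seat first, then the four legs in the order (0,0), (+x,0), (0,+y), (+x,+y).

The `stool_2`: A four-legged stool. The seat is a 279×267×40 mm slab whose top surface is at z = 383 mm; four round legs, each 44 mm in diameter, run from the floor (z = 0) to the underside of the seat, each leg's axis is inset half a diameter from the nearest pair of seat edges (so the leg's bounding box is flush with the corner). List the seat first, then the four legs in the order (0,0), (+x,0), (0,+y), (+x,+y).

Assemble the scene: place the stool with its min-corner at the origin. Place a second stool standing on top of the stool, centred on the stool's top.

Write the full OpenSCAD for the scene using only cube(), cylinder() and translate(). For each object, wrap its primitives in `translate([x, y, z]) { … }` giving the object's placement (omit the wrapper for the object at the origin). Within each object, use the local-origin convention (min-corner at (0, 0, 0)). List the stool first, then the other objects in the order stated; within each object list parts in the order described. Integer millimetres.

translate([0, 0, 369]) cube([335, 315, 27]);
translate([18, 18, 0]) cylinder(h = 369, r = 18);
translate([317, 18, 0]) cylinder(h = 369, r = 18);
translate([18, 297, 0]) cylinder(h = 369, r = 18);
translate([317, 297, 0]) cylinder(h = 369, r = 18);
translate([28, 24, 396]) {
  translate([0, 0, 343]) cube([279, 267, 40]);
  translate([22, 22, 0]) cylinder(h = 343, r = 22);
  translate([257, 22, 0]) cylinder(h = 343, r = 22);
  translate([22, 245, 0]) cylinder(h = 343, r = 22);
  translate([257, 245, 0]) cylinder(h = 343, r = 22);
}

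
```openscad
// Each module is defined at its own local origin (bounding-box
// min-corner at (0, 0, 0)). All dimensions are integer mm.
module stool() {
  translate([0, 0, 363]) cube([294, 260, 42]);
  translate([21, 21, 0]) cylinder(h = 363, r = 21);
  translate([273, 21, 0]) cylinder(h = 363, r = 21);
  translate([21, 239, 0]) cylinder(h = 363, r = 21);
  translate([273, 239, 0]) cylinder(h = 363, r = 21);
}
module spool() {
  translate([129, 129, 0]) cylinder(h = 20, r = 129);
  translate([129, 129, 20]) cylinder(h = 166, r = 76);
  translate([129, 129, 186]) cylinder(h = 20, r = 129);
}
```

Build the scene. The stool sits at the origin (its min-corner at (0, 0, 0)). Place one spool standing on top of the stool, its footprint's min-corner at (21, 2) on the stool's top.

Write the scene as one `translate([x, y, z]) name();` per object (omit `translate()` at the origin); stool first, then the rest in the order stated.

stool();
translate([21, 2, 405]) spool();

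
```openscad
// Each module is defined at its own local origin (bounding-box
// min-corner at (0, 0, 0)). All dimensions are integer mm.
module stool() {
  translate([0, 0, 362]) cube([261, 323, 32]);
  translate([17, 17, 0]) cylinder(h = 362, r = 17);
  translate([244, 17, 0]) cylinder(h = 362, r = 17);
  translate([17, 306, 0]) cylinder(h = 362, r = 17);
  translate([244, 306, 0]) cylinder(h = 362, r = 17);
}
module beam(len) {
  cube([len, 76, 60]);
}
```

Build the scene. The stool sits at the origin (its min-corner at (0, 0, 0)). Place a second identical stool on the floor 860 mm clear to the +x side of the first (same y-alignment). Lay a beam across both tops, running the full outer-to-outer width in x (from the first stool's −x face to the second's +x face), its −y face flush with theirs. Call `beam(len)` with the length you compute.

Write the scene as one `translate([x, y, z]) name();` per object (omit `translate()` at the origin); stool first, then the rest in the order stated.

stool();
translate([1121, 0, 0]) stool();
translate([0, 0, 394]) beam(1382);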